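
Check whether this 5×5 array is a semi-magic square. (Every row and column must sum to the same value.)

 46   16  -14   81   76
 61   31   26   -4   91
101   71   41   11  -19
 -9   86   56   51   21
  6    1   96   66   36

Yes

Row 1: 46 + 16 + (-14) + 81 + 76 = 205.
Row 2: 61 + 31 + 26 + (-4) + 91 = 205.
Row 3: 101 + 71 + 41 + 11 + (-19) = 205.
Row 4: -9 + 86 + 56 + 51 + 21 = 205.
Row 5: 6 + 1 + 96 + 66 + 36 = 205.
Column 1: 46 + 61 + 101 + (-9) + 6 = 205.
Column 2: 16 + 31 + 71 + 86 + 1 = 205.
Column 3: -14 + 26 + 41 + 56 + 96 = 205.
Column 4: 81 + (-4) + 11 + 51 + 66 = 205.
Column 5: 76 + 91 + (-19) + 21 + 36 = 205.
All lines sum to 205.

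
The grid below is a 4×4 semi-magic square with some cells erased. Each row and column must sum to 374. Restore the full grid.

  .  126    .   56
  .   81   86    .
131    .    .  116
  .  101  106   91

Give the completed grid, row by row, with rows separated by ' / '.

Row 4 needs 374; the known cells sum to 298, so (4,1) = 76.
Column 2: 126 + 81 + 101 + ? = 374, so (3,2) = 66.
Using column 4: 56 + 116 + 91 + ? → (2,4) = 374 − 263 = 111.
Row 2 must total 374; the given cells sum to 278, so (2,1) = 96.
Row 3 must total 374; the given cells sum to 313, so (3,3) = 61.
Column 1 must total 374; the given cells sum to 303, so (1,1) = 71.
Column 3: 86 + 61 + 106 + ? = 374, so (1,3) = 121.

71 126 121 56 / 96 81 86 111 / 131 66 61 116 / 76 101 106 91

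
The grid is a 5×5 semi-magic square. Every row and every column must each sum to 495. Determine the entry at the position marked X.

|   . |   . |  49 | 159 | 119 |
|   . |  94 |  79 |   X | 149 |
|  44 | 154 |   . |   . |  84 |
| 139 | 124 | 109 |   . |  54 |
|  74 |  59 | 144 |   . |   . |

Row 4 must total 495; the given cells sum to 426, so (4,4) = 69.
Using column 2: 94 + 154 + 124 + 59 + ? → (1,2) = 495 − 431 = 64.
Using column 3: 49 + 79 + 109 + 144 + ? → (3,3) = 495 − 381 = 114.
Column 5: 119 + 149 + 84 + 54 + ? = 495, so (5,5) = 89.
From row 1, 495 − (64 + 49 + 159 + 119) gives (1,1) = 104.
The remaining cell in row 3 is (3,4) = 495 − 396 = 99.
From row 5, 495 − (74 + 59 + 144 + 89) gives (5,4) = 129.
Column 1 must total 495; the given cells sum to 361, so (2,1) = 134.
Column 4 needs 495; the known cells sum to 456, so (2,4) = 39.

39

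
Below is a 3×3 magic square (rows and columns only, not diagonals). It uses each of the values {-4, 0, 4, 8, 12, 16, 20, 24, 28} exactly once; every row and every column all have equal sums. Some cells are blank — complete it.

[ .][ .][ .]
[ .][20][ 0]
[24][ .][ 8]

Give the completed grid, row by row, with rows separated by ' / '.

-4 12 28 / 16 20 0 / 24 4 8

The 9 entries sum to 108, so each line sums to 108/3 = 36.
The remaining cell in row 2 is (2,1) = 36 − 20 = 16.
The remaining cell in row 3 is (3,2) = 36 − 32 = 4.
Column 1: 16 + 24 + ? = 36, so (1,1) = -4.
Column 2 must total 36; the given cells sum to 24, so (1,2) = 12.
Column 3: 0 + 8 + ? = 36, so (1,3) = 28.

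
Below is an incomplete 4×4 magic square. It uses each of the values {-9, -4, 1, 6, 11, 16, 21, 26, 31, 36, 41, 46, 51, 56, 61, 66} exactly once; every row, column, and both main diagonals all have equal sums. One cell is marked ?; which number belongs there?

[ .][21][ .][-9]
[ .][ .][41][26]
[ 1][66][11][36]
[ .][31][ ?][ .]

6

The 16 entries sum to 456, so each line sums to 456/4 = 114.
Column 2: 21 + 66 + 31 + ? = 114, so (2,2) = -4.
Column 4 needs 114; the known cells sum to 53, so (4,4) = 61.
Using main diagonal: -4 + 11 + 61 + ? → (1,1) = 114 − 68 = 46.
Anti-diagonal: -9 + 41 + 66 + ? = 114, so (4,1) = 16.
Row 1 must total 114; the given cells sum to 58, so (1,3) = 56.
Row 2 must total 114; the given cells sum to 63, so (2,1) = 51.
Row 4 must total 114; the given cells sum to 108, so (4,3) = 6.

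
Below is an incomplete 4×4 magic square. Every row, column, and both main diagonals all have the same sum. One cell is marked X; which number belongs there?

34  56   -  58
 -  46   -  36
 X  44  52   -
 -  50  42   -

Column 2 is complete and sums to 196; that is the magic constant.
Row 1 must total 196; the given cells sum to 148, so (1,3) = 48.
Column 3 must total 196; the given cells sum to 142, so (2,3) = 54.
Main diagonal: 34 + 46 + 52 + ? = 196, so (4,4) = 64.
Anti-diagonal must total 196; the given cells sum to 156, so (4,1) = 40.
Using row 2: 46 + 54 + 36 + ? → (2,1) = 196 − 136 = 60.
Column 1 must total 196; the given cells sum to 134, so (3,1) = 62.

62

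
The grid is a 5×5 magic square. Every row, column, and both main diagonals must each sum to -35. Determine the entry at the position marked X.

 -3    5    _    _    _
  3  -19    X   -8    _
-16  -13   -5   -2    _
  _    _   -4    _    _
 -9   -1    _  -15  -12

From row 3, -35 − (-16 + (-13) + (-5) + (-2)) gives (3,5) = 1.
Row 5 must total -35; the given cells sum to -37, so (5,3) = 2.
Column 1 must total -35; the given cells sum to -25, so (4,1) = -10.
From column 2, -35 − (5 + (-19) + (-13) + (-1)) gives (4,2) = -7.
Main diagonal needs -35; the known cells sum to -39, so (4,4) = 4.
Anti-diagonal must total -35; the given cells sum to -29, so (1,5) = -6.
Row 4 must total -35; the given cells sum to -17, so (4,5) = -18.
The remaining cell in column 4 is (1,4) = -35 − (-21) = -14.
The remaining cell in column 5 is (2,5) = -35 − (-35) = 0.
Using row 1: -3 + 5 + (-14) + (-6) + ? → (1,3) = -35 − (-18) = -17.
Row 2: 3 + (-19) + (-8) + 0 + ? = -35, so (2,3) = -11.

-11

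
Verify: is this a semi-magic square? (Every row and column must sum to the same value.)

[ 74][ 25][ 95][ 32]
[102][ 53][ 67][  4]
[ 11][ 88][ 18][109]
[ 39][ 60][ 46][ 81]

Row 1: 74 + 25 + 95 + 32 = 226.
Row 2: 102 + 53 + 67 + 4 = 226.
Row 3: 11 + 88 + 18 + 109 = 226.
Row 4: 39 + 60 + 46 + 81 = 226.
Column 1: 74 + 102 + 11 + 39 = 226.
Column 2: 25 + 53 + 88 + 60 = 226.
Column 3: 95 + 67 + 18 + 46 = 226.
Column 4: 32 + 4 + 109 + 81 = 226.
All lines sum to 226.

Yes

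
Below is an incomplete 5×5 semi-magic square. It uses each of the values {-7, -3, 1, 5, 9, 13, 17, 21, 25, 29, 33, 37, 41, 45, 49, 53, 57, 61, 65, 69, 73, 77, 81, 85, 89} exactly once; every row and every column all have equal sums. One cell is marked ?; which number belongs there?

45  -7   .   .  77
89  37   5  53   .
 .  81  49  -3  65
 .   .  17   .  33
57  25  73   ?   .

The 25 entries sum to 1025, so each line sums to 1025/5 = 205.
Row 2 must total 205; the given cells sum to 184, so (2,5) = 21.
Row 3: 81 + 49 + (-3) + 65 + ? = 205, so (3,1) = 13.
The remaining cell in column 1 is (4,1) = 205 − 204 = 1.
From column 2, 205 − (-7 + 37 + 81 + 25) gives (4,2) = 69.
From column 3, 205 − (5 + 49 + 17 + 73) gives (1,3) = 61.
Column 5: 77 + 21 + 65 + 33 + ? = 205, so (5,5) = 9.
From row 1, 205 − (45 + (-7) + 61 + 77) gives (1,4) = 29.
The remaining cell in row 4 is (4,4) = 205 − 120 = 85.
From row 5, 205 − (57 + 25 + 73 + 9) gives (5,4) = 41.

41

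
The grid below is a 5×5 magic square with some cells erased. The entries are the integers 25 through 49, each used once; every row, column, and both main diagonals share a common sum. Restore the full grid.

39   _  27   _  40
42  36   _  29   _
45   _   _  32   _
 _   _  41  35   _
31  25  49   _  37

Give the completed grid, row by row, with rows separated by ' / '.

39 33 27 46 40 / 42 36 30 29 48 / 45 44 38 32 26 / 28 47 41 35 34 / 31 25 49 43 37

The entries are 25 through 49, which sum to 925, so each line sums to 925/5 = 185.
Row 5: 31 + 25 + 49 + 37 + ? = 185, so (5,4) = 43.
Column 1 must total 185; the given cells sum to 157, so (4,1) = 28.
Column 4 must total 185; the given cells sum to 139, so (1,4) = 46.
Main diagonal needs 185; the known cells sum to 147, so (3,3) = 38.
Anti-diagonal must total 185; the given cells sum to 138, so (4,2) = 47.
Row 1: 39 + 27 + 46 + 40 + ? = 185, so (1,2) = 33.
Row 4 must total 185; the given cells sum to 151, so (4,5) = 34.
Using column 2: 33 + 36 + 47 + 25 + ? → (3,2) = 185 − 141 = 44.
Using column 3: 27 + 38 + 41 + 49 + ? → (2,3) = 185 − 155 = 30.
Using row 2: 42 + 36 + 30 + 29 + ? → (2,5) = 185 − 137 = 48.
Row 3 needs 185; the known cells sum to 159, so (3,5) = 26.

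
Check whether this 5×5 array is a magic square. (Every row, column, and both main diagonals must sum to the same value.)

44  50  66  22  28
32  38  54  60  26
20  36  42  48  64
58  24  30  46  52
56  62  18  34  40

Row 1: 44 + 50 + 66 + 22 + 28 = 210.
Row 2: 32 + 38 + 54 + 60 + 26 = 210.
Row 3: 20 + 36 + 42 + 48 + 64 = 210.
Row 4: 58 + 24 + 30 + 46 + 52 = 210.
Row 5: 56 + 62 + 18 + 34 + 40 = 210.
Column 1: 44 + 32 + 20 + 58 + 56 = 210.
Column 2: 50 + 38 + 36 + 24 + 62 = 210.
Column 3: 66 + 54 + 42 + 30 + 18 = 210.
Column 4: 22 + 60 + 48 + 46 + 34 = 210.
Column 5: 28 + 26 + 64 + 52 + 40 = 210.
Main diagonal: 44 + 38 + 42 + 46 + 40 = 210.
Anti-diagonal: 28 + 60 + 42 + 24 + 56 = 210.
All lines sum to 210.

Yes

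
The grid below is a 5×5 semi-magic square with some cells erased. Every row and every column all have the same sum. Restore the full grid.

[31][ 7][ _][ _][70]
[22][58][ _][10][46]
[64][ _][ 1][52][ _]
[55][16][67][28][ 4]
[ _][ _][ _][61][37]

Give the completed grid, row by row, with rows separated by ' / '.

Row 4 is already complete: 55 + 16 + 67 + 28 + 4 = 170, so that is the magic constant.
Using row 2: 22 + 58 + 10 + 46 + ? → (2,3) = 170 − 136 = 34.
Column 1 must total 170; the given cells sum to 172, so (5,1) = -2.
Column 4: 10 + 52 + 28 + 61 + ? = 170, so (1,4) = 19.
Column 5 must total 170; the given cells sum to 157, so (3,5) = 13.
Using row 1: 31 + 7 + 19 + 70 + ? → (1,3) = 170 − 127 = 43.
The remaining cell in row 3 is (3,2) = 170 − 130 = 40.
Column 2: 7 + 58 + 40 + 16 + ? = 170, so (5,2) = 49.
Column 3 must total 170; the given cells sum to 145, so (5,3) = 25.

31 7 43 19 70 / 22 58 34 10 46 / 64 40 1 52 13 / 55 16 67 28 4 / -2 49 25 61 37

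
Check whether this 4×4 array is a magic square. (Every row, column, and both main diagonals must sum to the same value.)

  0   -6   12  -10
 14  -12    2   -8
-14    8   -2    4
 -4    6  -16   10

Row 1: 0 + (-6) + 12 + (-10) = -4.
Row 2: 14 + (-12) + 2 + (-8) = -4.
Row 3: -14 + 8 + (-2) + 4 = -4.
Row 4: -4 + 6 + (-16) + 10 = -4.
Column 1: 0 + 14 + (-14) + (-4) = -4.
Column 2: -6 + (-12) + 8 + 6 = -4.
Column 3: 12 + 2 + (-2) + (-16) = -4.
Column 4: -10 + (-8) + 4 + 10 = -4.
Main diagonal: 0 + (-12) + (-2) + 10 = -4.
Anti-diagonal: -10 + 2 + 8 + (-4) = -4.
All lines sum to -4.

Yes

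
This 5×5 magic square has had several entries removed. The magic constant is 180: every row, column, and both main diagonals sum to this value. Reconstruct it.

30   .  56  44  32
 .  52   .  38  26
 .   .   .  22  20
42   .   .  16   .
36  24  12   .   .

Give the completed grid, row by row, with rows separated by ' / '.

Using row 1: 30 + 56 + 44 + 32 + ? → (1,2) = 180 − 162 = 18.
Using column 4: 44 + 38 + 22 + 16 + ? → (5,4) = 180 − 120 = 60.
Row 5 must total 180; the given cells sum to 132, so (5,5) = 48.
The remaining cell in column 5 is (4,5) = 180 − 126 = 54.
Using main diagonal: 30 + 52 + 16 + 48 + ? → (3,3) = 180 − 146 = 34.
Anti-diagonal: 32 + 38 + 34 + 36 + ? = 180, so (4,2) = 40.
Row 4: 42 + 40 + 16 + 54 + ? = 180, so (4,3) = 28.
Using column 2: 18 + 52 + 40 + 24 + ? → (3,2) = 180 − 134 = 46.
Column 3 must total 180; the given cells sum to 130, so (2,3) = 50.
Row 2 must total 180; the given cells sum to 166, so (2,1) = 14.
The remaining cell in row 3 is (3,1) = 180 − 122 = 58.

30 18 56 44 32 / 14 52 50 38 26 / 58 46 34 22 20 / 42 40 28 16 54 / 36 24 12 60 48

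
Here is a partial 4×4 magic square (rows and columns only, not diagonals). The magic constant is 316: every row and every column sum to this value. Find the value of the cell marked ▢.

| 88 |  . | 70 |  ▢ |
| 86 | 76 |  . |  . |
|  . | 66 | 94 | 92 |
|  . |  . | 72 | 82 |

68

From row 3, 316 − (66 + 94 + 92) gives (3,1) = 64.
Column 1: 88 + 86 + 64 + ? = 316, so (4,1) = 78.
Column 3 must total 316; the given cells sum to 236, so (2,3) = 80.
Row 2: 86 + 76 + 80 + ? = 316, so (2,4) = 74.
Using row 4: 78 + 72 + 82 + ? → (4,2) = 316 − 232 = 84.
From column 2, 316 − (76 + 66 + 84) gives (1,2) = 90.
From column 4, 316 − (74 + 92 + 82) gives (1,4) = 68.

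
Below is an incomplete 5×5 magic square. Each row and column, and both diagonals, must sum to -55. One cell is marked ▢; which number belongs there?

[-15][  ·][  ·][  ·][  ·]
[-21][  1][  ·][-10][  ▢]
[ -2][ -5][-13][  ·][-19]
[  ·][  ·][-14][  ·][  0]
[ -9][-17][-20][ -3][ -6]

-18

The remaining cell in row 3 is (3,4) = -55 − (-39) = -16.
Using column 1: -15 + (-21) + (-2) + (-9) + ? → (4,1) = -55 − (-47) = -8.
From main diagonal, -55 − (-15 + 1 + (-13) + (-6)) gives (4,4) = -22.
From row 4, -55 − (-8 + (-14) + (-22) + 0) gives (4,2) = -11.
Using column 2: 1 + (-5) + (-11) + (-17) + ? → (1,2) = -55 − (-32) = -23.
Column 4 must total -55; the given cells sum to -51, so (1,4) = -4.
Using anti-diagonal: -10 + (-13) + (-11) + (-9) + ? → (1,5) = -55 − (-43) = -12.
Row 1 must total -55; the given cells sum to -54, so (1,3) = -1.
Column 3 must total -55; the given cells sum to -48, so (2,3) = -7.
From column 5, -55 − (-12 + (-19) + 0 + (-6)) gives (2,5) = -18.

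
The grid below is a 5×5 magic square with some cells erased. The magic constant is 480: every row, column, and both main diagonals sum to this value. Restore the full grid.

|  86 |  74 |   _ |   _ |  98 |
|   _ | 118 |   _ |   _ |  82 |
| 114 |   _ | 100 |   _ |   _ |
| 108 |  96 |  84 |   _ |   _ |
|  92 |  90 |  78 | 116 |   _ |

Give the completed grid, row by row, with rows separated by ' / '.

86 74 112 110 98 / 80 118 106 94 82 / 114 102 100 88 76 / 108 96 84 72 120 / 92 90 78 116 104

The remaining cell in row 5 is (5,5) = 480 − 376 = 104.
Column 1 needs 480; the known cells sum to 400, so (2,1) = 80.
Column 2: 74 + 118 + 96 + 90 + ? = 480, so (3,2) = 102.
Main diagonal must total 480; the given cells sum to 408, so (4,4) = 72.
The remaining cell in anti-diagonal is (2,4) = 480 − 386 = 94.
Row 2 needs 480; the known cells sum to 374, so (2,3) = 106.
From row 4, 480 − (108 + 96 + 84 + 72) gives (4,5) = 120.
Column 3: 106 + 100 + 84 + 78 + ? = 480, so (1,3) = 112.
Column 5 must total 480; the given cells sum to 404, so (3,5) = 76.
Row 1: 86 + 74 + 112 + 98 + ? = 480, so (1,4) = 110.
Using row 3: 114 + 102 + 100 + 76 + ? → (3,4) = 480 − 392 = 88.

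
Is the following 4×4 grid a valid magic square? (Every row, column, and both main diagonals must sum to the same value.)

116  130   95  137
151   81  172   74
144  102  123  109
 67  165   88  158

Yes

Row 1: 116 + 130 + 95 + 137 = 478.
Row 2: 151 + 81 + 172 + 74 = 478.
Row 3: 144 + 102 + 123 + 109 = 478.
Row 4: 67 + 165 + 88 + 158 = 478.
Column 1: 116 + 151 + 144 + 67 = 478.
Column 2: 130 + 81 + 102 + 165 = 478.
Column 3: 95 + 172 + 123 + 88 = 478.
Column 4: 137 + 74 + 109 + 158 = 478.
Main diagonal: 116 + 81 + 123 + 158 = 478.
Anti-diagonal: 137 + 172 + 102 + 67 = 478.
All lines sum to 478.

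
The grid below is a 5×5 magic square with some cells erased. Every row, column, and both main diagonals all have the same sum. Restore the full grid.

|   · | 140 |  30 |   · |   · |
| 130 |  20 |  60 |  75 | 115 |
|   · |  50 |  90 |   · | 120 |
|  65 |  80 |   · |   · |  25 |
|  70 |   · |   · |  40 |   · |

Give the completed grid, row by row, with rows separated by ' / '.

Row 2 is already complete: 130 + 20 + 60 + 75 + 115 = 400, so that is the magic constant.
Using column 2: 140 + 20 + 50 + 80 + ? → (5,2) = 400 − 290 = 110.
The remaining cell in anti-diagonal is (1,5) = 400 − 315 = 85.
Column 5 needs 400; the known cells sum to 345, so (5,5) = 55.
Row 5 must total 400; the given cells sum to 275, so (5,3) = 125.
The remaining cell in column 3 is (4,3) = 400 − 305 = 95.
Row 4: 65 + 80 + 95 + 25 + ? = 400, so (4,4) = 135.
From main diagonal, 400 − (20 + 90 + 135 + 55) gives (1,1) = 100.
Row 1 needs 400; the known cells sum to 355, so (1,4) = 45.
Column 1 needs 400; the known cells sum to 365, so (3,1) = 35.
Column 4 must total 400; the given cells sum to 295, so (3,4) = 105.

100 140 30 45 85 / 130 20 60 75 115 / 35 50 90 105 120 / 65 80 95 135 25 / 70 110 125 40 55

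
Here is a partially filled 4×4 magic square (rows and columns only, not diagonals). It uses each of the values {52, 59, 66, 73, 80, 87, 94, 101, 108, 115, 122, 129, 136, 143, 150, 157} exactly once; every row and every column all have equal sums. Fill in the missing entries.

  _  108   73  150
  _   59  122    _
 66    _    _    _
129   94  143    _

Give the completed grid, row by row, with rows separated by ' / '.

The 16 entries sum to 1672, so each line sums to 1672/4 = 418.
Row 1: 108 + 73 + 150 + ? = 418, so (1,1) = 87.
From row 4, 418 − (129 + 94 + 143) gives (4,4) = 52.
Column 1: 87 + 66 + 129 + ? = 418, so (2,1) = 136.
Column 2 needs 418; the known cells sum to 261, so (3,2) = 157.
Column 3: 73 + 122 + 143 + ? = 418, so (3,3) = 80.
Row 2 must total 418; the given cells sum to 317, so (2,4) = 101.
The remaining cell in row 3 is (3,4) = 418 − 303 = 115.

87 108 73 150 / 136 59 122 101 / 66 157 80 115 / 129 94 143 52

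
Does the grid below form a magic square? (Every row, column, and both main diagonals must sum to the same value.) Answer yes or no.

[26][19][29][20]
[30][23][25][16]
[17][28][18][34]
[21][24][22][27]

No — row 3 sums to 97 but row 4 sums to 94.

Row 1: 26 + 19 + 29 + 20 = 94.
Row 2: 30 + 23 + 25 + 16 = 94.
Row 3: 17 + 28 + 18 + 34 = 97.
Row 4: 21 + 24 + 22 + 27 = 94.
Column 1: 26 + 30 + 17 + 21 = 94.
Column 2: 19 + 23 + 28 + 24 = 94.
Column 3: 29 + 25 + 18 + 22 = 94.
Column 4: 20 + 16 + 34 + 27 = 97.
Main diagonal: 26 + 23 + 18 + 27 = 94.
Anti-diagonal: 20 + 25 + 28 + 21 = 94.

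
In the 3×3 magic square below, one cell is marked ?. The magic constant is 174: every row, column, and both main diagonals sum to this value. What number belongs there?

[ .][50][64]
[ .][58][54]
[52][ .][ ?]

56

Row 1 must total 174; the given cells sum to 114, so (1,1) = 60.
The remaining cell in row 2 is (2,1) = 174 − 112 = 62.
Column 2 must total 174; the given cells sum to 108, so (3,2) = 66.
Column 3: 64 + 54 + ? = 174, so (3,3) = 56.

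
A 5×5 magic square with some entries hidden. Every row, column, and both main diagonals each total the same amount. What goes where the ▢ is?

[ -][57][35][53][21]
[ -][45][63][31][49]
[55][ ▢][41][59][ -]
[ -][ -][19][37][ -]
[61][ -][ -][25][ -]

23

Column 4 is complete and sums to 205; that is the magic constant.
Row 1 must total 205; the given cells sum to 166, so (1,1) = 39.
Row 2: 45 + 63 + 31 + 49 + ? = 205, so (2,1) = 17.
Column 1 needs 205; the known cells sum to 172, so (4,1) = 33.
The remaining cell in column 3 is (5,3) = 205 − 158 = 47.
Main diagonal needs 205; the known cells sum to 162, so (5,5) = 43.
Using anti-diagonal: 21 + 31 + 41 + 61 + ? → (4,2) = 205 − 154 = 51.
From row 4, 205 − (33 + 51 + 19 + 37) gives (4,5) = 65.
The remaining cell in row 5 is (5,2) = 205 − 176 = 29.
Column 2: 57 + 45 + 51 + 29 + ? = 205, so (3,2) = 23.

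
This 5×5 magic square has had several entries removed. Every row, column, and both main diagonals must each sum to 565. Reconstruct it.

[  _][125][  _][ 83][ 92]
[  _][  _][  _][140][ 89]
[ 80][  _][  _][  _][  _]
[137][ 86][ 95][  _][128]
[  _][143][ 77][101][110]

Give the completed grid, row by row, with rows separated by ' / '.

116 125 149 83 92 / 98 107 131 140 89 / 80 104 113 122 146 / 137 86 95 119 128 / 134 143 77 101 110

Using row 4: 137 + 86 + 95 + 128 + ? → (4,4) = 565 − 446 = 119.
Row 5 needs 565; the known cells sum to 431, so (5,1) = 134.
From column 4, 565 − (83 + 140 + 119 + 101) gives (3,4) = 122.
Column 5: 92 + 89 + 128 + 110 + ? = 565, so (3,5) = 146.
Anti-diagonal needs 565; the known cells sum to 452, so (3,3) = 113.
The remaining cell in row 3 is (3,2) = 565 − 461 = 104.
Column 2 must total 565; the given cells sum to 458, so (2,2) = 107.
Main diagonal: 107 + 113 + 119 + 110 + ? = 565, so (1,1) = 116.
Row 1 must total 565; the given cells sum to 416, so (1,3) = 149.
Column 1 needs 565; the known cells sum to 467, so (2,1) = 98.
Column 3: 149 + 113 + 95 + 77 + ? = 565, so (2,3) = 131.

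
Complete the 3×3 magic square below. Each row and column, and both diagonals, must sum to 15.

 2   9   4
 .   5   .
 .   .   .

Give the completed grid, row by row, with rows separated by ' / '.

2 9 4 / 7 5 3 / 6 1 8

Column 2: 9 + 5 + ? = 15, so (3,2) = 1.
Main diagonal: 2 + 5 + ? = 15, so (3,3) = 8.
From anti-diagonal, 15 − (4 + 5) gives (3,1) = 6.
Column 1 needs 15; the known cells sum to 8, so (2,1) = 7.
Using column 3: 4 + 8 + ? → (2,3) = 15 − 12 = 3.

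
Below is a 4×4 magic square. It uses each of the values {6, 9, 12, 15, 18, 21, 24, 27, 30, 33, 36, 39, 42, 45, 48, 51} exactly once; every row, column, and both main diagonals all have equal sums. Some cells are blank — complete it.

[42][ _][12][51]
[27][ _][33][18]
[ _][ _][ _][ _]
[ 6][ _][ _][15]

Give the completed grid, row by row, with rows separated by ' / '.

42 9 12 51 / 27 36 33 18 / 39 24 21 30 / 6 45 48 15

The 16 entries sum to 456, so each line sums to 456/4 = 114.
Using row 1: 42 + 12 + 51 + ? → (1,2) = 114 − 105 = 9.
Row 2 must total 114; the given cells sum to 78, so (2,2) = 36.
Column 1: 42 + 27 + 6 + ? = 114, so (3,1) = 39.
Column 4 must total 114; the given cells sum to 84, so (3,4) = 30.
Main diagonal: 42 + 36 + 15 + ? = 114, so (3,3) = 21.
Using anti-diagonal: 51 + 33 + 6 + ? → (3,2) = 114 − 90 = 24.
Using column 2: 9 + 36 + 24 + ? → (4,2) = 114 − 69 = 45.
Column 3 needs 114; the known cells sum to 66, so (4,3) = 48.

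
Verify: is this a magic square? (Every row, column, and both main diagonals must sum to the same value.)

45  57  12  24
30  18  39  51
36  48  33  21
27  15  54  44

Row 1: 45 + 57 + 12 + 24 = 138.
Row 2: 30 + 18 + 39 + 51 = 138.
Row 3: 36 + 48 + 33 + 21 = 138.
Row 4: 27 + 15 + 54 + 44 = 140.
Column 1: 45 + 30 + 36 + 27 = 138.
Column 2: 57 + 18 + 48 + 15 = 138.
Column 3: 12 + 39 + 33 + 54 = 138.
Column 4: 24 + 51 + 21 + 44 = 140.
Main diagonal: 45 + 18 + 33 + 44 = 140.
Anti-diagonal: 24 + 39 + 48 + 27 = 138.

No — main diagonal sums to 140 but row 2 sums to 138.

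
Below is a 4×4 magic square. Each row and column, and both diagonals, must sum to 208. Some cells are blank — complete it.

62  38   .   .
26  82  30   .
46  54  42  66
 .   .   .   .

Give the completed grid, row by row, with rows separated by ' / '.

Using row 2: 26 + 82 + 30 + ? → (2,4) = 208 − 138 = 70.
Column 1: 62 + 26 + 46 + ? = 208, so (4,1) = 74.
Using column 2: 38 + 82 + 54 + ? → (4,2) = 208 − 174 = 34.
The remaining cell in main diagonal is (4,4) = 208 − 186 = 22.
Using anti-diagonal: 30 + 54 + 74 + ? → (1,4) = 208 − 158 = 50.
The remaining cell in row 1 is (1,3) = 208 − 150 = 58.
Row 4 must total 208; the given cells sum to 130, so (4,3) = 78.

62 38 58 50 / 26 82 30 70 / 46 54 42 66 / 74 34 78 22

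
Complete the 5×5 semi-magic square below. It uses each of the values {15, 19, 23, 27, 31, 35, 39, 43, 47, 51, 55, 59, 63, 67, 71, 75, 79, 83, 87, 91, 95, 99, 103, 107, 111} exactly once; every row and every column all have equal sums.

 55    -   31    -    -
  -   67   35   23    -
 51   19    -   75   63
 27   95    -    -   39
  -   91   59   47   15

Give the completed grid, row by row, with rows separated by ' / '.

The 25 entries sum to 1575, so each line sums to 1575/5 = 315.
Using row 3: 51 + 19 + 75 + 63 + ? → (3,3) = 315 − 208 = 107.
From row 5, 315 − (91 + 59 + 47 + 15) gives (5,1) = 103.
The remaining cell in column 1 is (2,1) = 315 − 236 = 79.
Column 2 needs 315; the known cells sum to 272, so (1,2) = 43.
Column 3: 31 + 35 + 107 + 59 + ? = 315, so (4,3) = 83.
Row 2 needs 315; the known cells sum to 204, so (2,5) = 111.
From row 4, 315 − (27 + 95 + 83 + 39) gives (4,4) = 71.
Column 4: 23 + 75 + 71 + 47 + ? = 315, so (1,4) = 99.
Column 5 must total 315; the given cells sum to 228, so (1,5) = 87.

55 43 31 99 87 / 79 67 35 23 111 / 51 19 107 75 63 / 27 95 83 71 39 / 103 91 59 47 15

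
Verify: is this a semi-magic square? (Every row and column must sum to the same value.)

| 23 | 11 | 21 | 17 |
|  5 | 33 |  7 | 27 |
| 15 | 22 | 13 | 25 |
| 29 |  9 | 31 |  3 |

Row 1: 23 + 11 + 21 + 17 = 72.
Row 2: 5 + 33 + 7 + 27 = 72.
Row 3: 15 + 22 + 13 + 25 = 75.
Row 4: 29 + 9 + 31 + 3 = 72.
Column 1: 23 + 5 + 15 + 29 = 72.
Column 2: 11 + 33 + 22 + 9 = 75.
Column 3: 21 + 7 + 13 + 31 = 72.
Column 4: 17 + 27 + 25 + 3 = 72.

No — row 3 sums to 75 but column 4 sums to 72.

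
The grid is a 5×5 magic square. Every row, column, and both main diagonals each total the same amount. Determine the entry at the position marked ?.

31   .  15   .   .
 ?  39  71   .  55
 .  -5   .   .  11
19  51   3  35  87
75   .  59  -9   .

Row 4 is complete and sums to 195; that is the magic constant.
Column 3: 15 + 71 + 3 + 59 + ? = 195, so (3,3) = 47.
Main diagonal: 31 + 39 + 47 + 35 + ? = 195, so (5,5) = 43.
The remaining cell in row 5 is (5,2) = 195 − 168 = 27.
Column 2: 39 + (-5) + 51 + 27 + ? = 195, so (1,2) = 83.
Using column 5: 55 + 11 + 87 + 43 + ? → (1,5) = 195 − 196 = -1.
Anti-diagonal needs 195; the known cells sum to 172, so (2,4) = 23.
Row 1: 31 + 83 + 15 + (-1) + ? = 195, so (1,4) = 67.
Row 2 must total 195; the given cells sum to 188, so (2,1) = 7.

7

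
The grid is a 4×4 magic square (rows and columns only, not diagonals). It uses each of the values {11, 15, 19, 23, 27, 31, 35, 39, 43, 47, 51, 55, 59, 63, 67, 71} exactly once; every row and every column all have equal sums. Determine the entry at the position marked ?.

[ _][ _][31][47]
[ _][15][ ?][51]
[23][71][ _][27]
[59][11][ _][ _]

The 16 entries sum to 656, so each line sums to 656/4 = 164.
Using row 3: 23 + 71 + 27 + ? → (3,3) = 164 − 121 = 43.
Using column 2: 15 + 71 + 11 + ? → (1,2) = 164 − 97 = 67.
The remaining cell in column 4 is (4,4) = 164 − 125 = 39.
Row 1: 67 + 31 + 47 + ? = 164, so (1,1) = 19.
Row 4: 59 + 11 + 39 + ? = 164, so (4,3) = 55.
Column 1 needs 164; the known cells sum to 101, so (2,1) = 63.
Column 3 needs 164; the known cells sum to 129, so (2,3) = 35.

35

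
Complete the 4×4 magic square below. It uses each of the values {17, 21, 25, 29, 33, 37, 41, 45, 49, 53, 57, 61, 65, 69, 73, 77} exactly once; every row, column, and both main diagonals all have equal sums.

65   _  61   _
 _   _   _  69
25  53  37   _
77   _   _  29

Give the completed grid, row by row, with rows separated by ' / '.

The 16 entries sum to 752, so each line sums to 752/4 = 188.
Using row 3: 25 + 53 + 37 + ? → (3,4) = 188 − 115 = 73.
Using column 1: 65 + 25 + 77 + ? → (2,1) = 188 − 167 = 21.
Column 4 must total 188; the given cells sum to 171, so (1,4) = 17.
Main diagonal: 65 + 37 + 29 + ? = 188, so (2,2) = 57.
From anti-diagonal, 188 − (17 + 53 + 77) gives (2,3) = 41.
From row 1, 188 − (65 + 61 + 17) gives (1,2) = 45.
Column 2 must total 188; the given cells sum to 155, so (4,2) = 33.
Column 3 must total 188; the given cells sum to 139, so (4,3) = 49.

65 45 61 17 / 21 57 41 69 / 25 53 37 73 / 77 33 49 29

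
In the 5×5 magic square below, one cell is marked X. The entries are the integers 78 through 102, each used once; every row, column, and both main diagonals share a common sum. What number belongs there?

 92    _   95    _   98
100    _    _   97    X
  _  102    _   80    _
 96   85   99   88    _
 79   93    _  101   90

86

The entries are 78 through 102, which sum to 2250, so each line sums to 2250/5 = 450.
Row 4 needs 450; the known cells sum to 368, so (4,5) = 82.
The remaining cell in row 5 is (5,3) = 450 − 363 = 87.
Column 1 must total 450; the given cells sum to 367, so (3,1) = 83.
The remaining cell in column 4 is (1,4) = 450 − 366 = 84.
The remaining cell in anti-diagonal is (3,3) = 450 − 359 = 91.
From row 1, 450 − (92 + 95 + 84 + 98) gives (1,2) = 81.
Row 3: 83 + 102 + 91 + 80 + ? = 450, so (3,5) = 94.
The remaining cell in column 2 is (2,2) = 450 − 361 = 89.
Column 3: 95 + 91 + 99 + 87 + ? = 450, so (2,3) = 78.
The remaining cell in column 5 is (2,5) = 450 − 364 = 86.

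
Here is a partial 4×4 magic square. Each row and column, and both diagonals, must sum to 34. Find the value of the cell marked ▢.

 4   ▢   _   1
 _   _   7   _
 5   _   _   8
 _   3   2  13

15

The remaining cell in row 4 is (4,1) = 34 − 18 = 16.
Column 1 must total 34; the given cells sum to 25, so (2,1) = 9.
From column 4, 34 − (1 + 8 + 13) gives (2,4) = 12.
Anti-diagonal: 1 + 7 + 16 + ? = 34, so (3,2) = 10.
Using row 2: 9 + 7 + 12 + ? → (2,2) = 34 − 28 = 6.
The remaining cell in row 3 is (3,3) = 34 − 23 = 11.
Using column 2: 6 + 10 + 3 + ? → (1,2) = 34 − 19 = 15.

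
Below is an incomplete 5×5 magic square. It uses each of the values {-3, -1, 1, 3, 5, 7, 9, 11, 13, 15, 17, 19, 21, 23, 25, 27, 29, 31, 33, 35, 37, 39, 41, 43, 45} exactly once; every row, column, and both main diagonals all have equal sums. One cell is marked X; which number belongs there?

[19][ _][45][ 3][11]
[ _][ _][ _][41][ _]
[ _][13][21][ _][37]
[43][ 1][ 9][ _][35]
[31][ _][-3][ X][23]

15

The 25 entries sum to 525, so each line sums to 525/5 = 105.
Using row 1: 19 + 45 + 3 + 11 + ? → (1,2) = 105 − 78 = 27.
Using row 4: 43 + 1 + 9 + 35 + ? → (4,4) = 105 − 88 = 17.
Column 3 needs 105; the known cells sum to 72, so (2,3) = 33.
The remaining cell in column 5 is (2,5) = 105 − 106 = -1.
Main diagonal must total 105; the given cells sum to 80, so (2,2) = 25.
From row 2, 105 − (25 + 33 + 41 + (-1)) gives (2,1) = 7.
Column 1 must total 105; the given cells sum to 100, so (3,1) = 5.
Column 2 must total 105; the given cells sum to 66, so (5,2) = 39.
The remaining cell in row 3 is (3,4) = 105 − 76 = 29.
From row 5, 105 − (31 + 39 + (-3) + 23) gives (5,4) = 15.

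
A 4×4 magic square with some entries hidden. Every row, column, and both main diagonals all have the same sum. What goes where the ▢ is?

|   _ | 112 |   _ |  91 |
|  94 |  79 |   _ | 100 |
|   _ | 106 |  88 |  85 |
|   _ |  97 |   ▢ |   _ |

103

Column 2 is complete and sums to 394; that is the magic constant.
From row 2, 394 − (94 + 79 + 100) gives (2,3) = 121.
Row 3 must total 394; the given cells sum to 279, so (3,1) = 115.
Column 4 must total 394; the given cells sum to 276, so (4,4) = 118.
Main diagonal: 79 + 88 + 118 + ? = 394, so (1,1) = 109.
Anti-diagonal needs 394; the known cells sum to 318, so (4,1) = 76.
From row 1, 394 − (109 + 112 + 91) gives (1,3) = 82.
From row 4, 394 − (76 + 97 + 118) gives (4,3) = 103.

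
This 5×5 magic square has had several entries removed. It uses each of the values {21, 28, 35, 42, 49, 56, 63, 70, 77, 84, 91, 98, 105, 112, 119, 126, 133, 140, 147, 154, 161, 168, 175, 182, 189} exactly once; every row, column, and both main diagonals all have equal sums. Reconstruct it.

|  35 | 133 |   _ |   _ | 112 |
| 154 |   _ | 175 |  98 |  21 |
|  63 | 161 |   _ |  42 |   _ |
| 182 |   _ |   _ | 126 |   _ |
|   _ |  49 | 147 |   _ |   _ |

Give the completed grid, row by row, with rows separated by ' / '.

The 25 entries sum to 2625, so each line sums to 2625/5 = 525.
Row 2: 154 + 175 + 98 + 21 + ? = 525, so (2,2) = 77.
Using column 1: 35 + 154 + 63 + 182 + ? → (5,1) = 525 − 434 = 91.
Column 2 must total 525; the given cells sum to 420, so (4,2) = 105.
The remaining cell in anti-diagonal is (3,3) = 525 − 406 = 119.
Row 3: 63 + 161 + 119 + 42 + ? = 525, so (3,5) = 140.
Main diagonal: 35 + 77 + 119 + 126 + ? = 525, so (5,5) = 168.
Row 5 needs 525; the known cells sum to 455, so (5,4) = 70.
From column 4, 525 − (98 + 42 + 126 + 70) gives (1,4) = 189.
Column 5 needs 525; the known cells sum to 441, so (4,5) = 84.
Row 1 must total 525; the given cells sum to 469, so (1,3) = 56.
The remaining cell in row 4 is (4,3) = 525 − 497 = 28.

35 133 56 189 112 / 154 77 175 98 21 / 63 161 119 42 140 / 182 105 28 126 84 / 91 49 147 70 168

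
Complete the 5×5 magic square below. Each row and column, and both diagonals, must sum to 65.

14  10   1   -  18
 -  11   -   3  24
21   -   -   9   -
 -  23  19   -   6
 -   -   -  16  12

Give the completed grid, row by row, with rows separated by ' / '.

From row 1, 65 − (14 + 10 + 1 + 18) gives (1,4) = 22.
Column 4 needs 65; the known cells sum to 50, so (4,4) = 15.
From column 5, 65 − (18 + 24 + 6 + 12) gives (3,5) = 5.
Using main diagonal: 14 + 11 + 15 + 12 + ? → (3,3) = 65 − 52 = 13.
Using anti-diagonal: 18 + 3 + 13 + 23 + ? → (5,1) = 65 − 57 = 8.
Row 3 must total 65; the given cells sum to 48, so (3,2) = 17.
Row 4: 23 + 19 + 15 + 6 + ? = 65, so (4,1) = 2.
The remaining cell in column 1 is (2,1) = 65 − 45 = 20.
Column 2 must total 65; the given cells sum to 61, so (5,2) = 4.
Row 2: 20 + 11 + 3 + 24 + ? = 65, so (2,3) = 7.
From row 5, 65 − (8 + 4 + 16 + 12) gives (5,3) = 25.

14 10 1 22 18 / 20 11 7 3 24 / 21 17 13 9 5 / 2 23 19 15 6 / 8 4 25 16 12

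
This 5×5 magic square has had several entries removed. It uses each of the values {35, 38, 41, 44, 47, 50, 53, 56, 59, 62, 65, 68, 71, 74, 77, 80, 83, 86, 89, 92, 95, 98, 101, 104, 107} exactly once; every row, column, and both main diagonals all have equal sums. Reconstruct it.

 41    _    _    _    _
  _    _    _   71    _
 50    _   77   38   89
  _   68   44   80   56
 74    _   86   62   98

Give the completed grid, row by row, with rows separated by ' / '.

41 92 53 104 65 / 83 59 95 71 47 / 50 101 77 38 89 / 107 68 44 80 56 / 74 35 86 62 98

The 25 entries sum to 1775, so each line sums to 1775/5 = 355.
Row 3 needs 355; the known cells sum to 254, so (3,2) = 101.
Row 4: 68 + 44 + 80 + 56 + ? = 355, so (4,1) = 107.
Row 5 needs 355; the known cells sum to 320, so (5,2) = 35.
From column 1, 355 − (41 + 50 + 107 + 74) gives (2,1) = 83.
Column 4 must total 355; the given cells sum to 251, so (1,4) = 104.
Using main diagonal: 41 + 77 + 80 + 98 + ? → (2,2) = 355 − 296 = 59.
Using anti-diagonal: 71 + 77 + 68 + 74 + ? → (1,5) = 355 − 290 = 65.
Column 2 needs 355; the known cells sum to 263, so (1,2) = 92.
Column 5 must total 355; the given cells sum to 308, so (2,5) = 47.
The remaining cell in row 1 is (1,3) = 355 − 302 = 53.
Row 2 must total 355; the given cells sum to 260, so (2,3) = 95.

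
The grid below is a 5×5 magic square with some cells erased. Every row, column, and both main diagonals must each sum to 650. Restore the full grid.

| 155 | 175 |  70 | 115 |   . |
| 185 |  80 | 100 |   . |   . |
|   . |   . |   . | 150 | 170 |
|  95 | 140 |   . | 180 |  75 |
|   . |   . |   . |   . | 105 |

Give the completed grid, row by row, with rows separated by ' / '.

155 175 70 115 135 / 185 80 100 120 165 / 90 110 130 150 170 / 95 140 160 180 75 / 125 145 190 85 105

Using row 1: 155 + 175 + 70 + 115 + ? → (1,5) = 650 − 515 = 135.
The remaining cell in row 4 is (4,3) = 650 − 490 = 160.
From column 5, 650 − (135 + 170 + 75 + 105) gives (2,5) = 165.
From main diagonal, 650 − (155 + 80 + 180 + 105) gives (3,3) = 130.
Using row 2: 185 + 80 + 100 + 165 + ? → (2,4) = 650 − 530 = 120.
Column 3 needs 650; the known cells sum to 460, so (5,3) = 190.
The remaining cell in column 4 is (5,4) = 650 − 565 = 85.
Anti-diagonal needs 650; the known cells sum to 525, so (5,1) = 125.
From row 5, 650 − (125 + 190 + 85 + 105) gives (5,2) = 145.
Column 1 must total 650; the given cells sum to 560, so (3,1) = 90.
Column 2 needs 650; the known cells sum to 540, so (3,2) = 110.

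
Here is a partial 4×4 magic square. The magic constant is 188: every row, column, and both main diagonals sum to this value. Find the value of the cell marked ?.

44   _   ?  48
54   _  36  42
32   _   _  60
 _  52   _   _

62

From row 2, 188 − (54 + 36 + 42) gives (2,2) = 56.
Column 1 needs 188; the known cells sum to 130, so (4,1) = 58.
Column 4 must total 188; the given cells sum to 150, so (4,4) = 38.
Using main diagonal: 44 + 56 + 38 + ? → (3,3) = 188 − 138 = 50.
Anti-diagonal must total 188; the given cells sum to 142, so (3,2) = 46.
From row 4, 188 − (58 + 52 + 38) gives (4,3) = 40.
Column 2 must total 188; the given cells sum to 154, so (1,2) = 34.
Column 3 must total 188; the given cells sum to 126, so (1,3) = 62.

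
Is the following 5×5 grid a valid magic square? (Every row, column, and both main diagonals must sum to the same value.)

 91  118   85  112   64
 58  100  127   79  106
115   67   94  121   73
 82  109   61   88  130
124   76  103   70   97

Row 1: 91 + 118 + 85 + 112 + 64 = 470.
Row 2: 58 + 100 + 127 + 79 + 106 = 470.
Row 3: 115 + 67 + 94 + 121 + 73 = 470.
Row 4: 82 + 109 + 61 + 88 + 130 = 470.
Row 5: 124 + 76 + 103 + 70 + 97 = 470.
Column 1: 91 + 58 + 115 + 82 + 124 = 470.
Column 2: 118 + 100 + 67 + 109 + 76 = 470.
Column 3: 85 + 127 + 94 + 61 + 103 = 470.
Column 4: 112 + 79 + 121 + 88 + 70 = 470.
Column 5: 64 + 106 + 73 + 130 + 97 = 470.
Main diagonal: 91 + 100 + 94 + 88 + 97 = 470.
Anti-diagonal: 64 + 79 + 94 + 109 + 124 = 470.
All lines sum to 470.

Yes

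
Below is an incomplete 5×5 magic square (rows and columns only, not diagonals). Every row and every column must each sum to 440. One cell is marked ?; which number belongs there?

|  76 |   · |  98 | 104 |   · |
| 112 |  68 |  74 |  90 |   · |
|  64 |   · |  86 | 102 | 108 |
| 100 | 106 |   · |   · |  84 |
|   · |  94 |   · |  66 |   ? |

Row 2 needs 440; the known cells sum to 344, so (2,5) = 96.
The remaining cell in row 3 is (3,2) = 440 − 360 = 80.
From column 1, 440 − (76 + 112 + 64 + 100) gives (5,1) = 88.
From column 2, 440 − (68 + 80 + 106 + 94) gives (1,2) = 92.
Column 4 must total 440; the given cells sum to 362, so (4,4) = 78.
From row 1, 440 − (76 + 92 + 98 + 104) gives (1,5) = 70.
Row 4 needs 440; the known cells sum to 368, so (4,3) = 72.
From column 3, 440 − (98 + 74 + 86 + 72) gives (5,3) = 110.
Using column 5: 70 + 96 + 108 + 84 + ? → (5,5) = 440 − 358 = 82.

82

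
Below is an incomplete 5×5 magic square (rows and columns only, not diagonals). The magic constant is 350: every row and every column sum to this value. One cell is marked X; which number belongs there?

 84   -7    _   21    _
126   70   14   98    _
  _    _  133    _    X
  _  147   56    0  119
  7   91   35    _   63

Row 2 must total 350; the given cells sum to 308, so (2,5) = 42.
Using row 4: 147 + 56 + 0 + 119 + ? → (4,1) = 350 − 322 = 28.
Row 5 must total 350; the given cells sum to 196, so (5,4) = 154.
From column 1, 350 − (84 + 126 + 28 + 7) gives (3,1) = 105.
From column 2, 350 − (-7 + 70 + 147 + 91) gives (3,2) = 49.
Column 3 needs 350; the known cells sum to 238, so (1,3) = 112.
The remaining cell in column 4 is (3,4) = 350 − 273 = 77.
The remaining cell in row 1 is (1,5) = 350 − 210 = 140.
From row 3, 350 − (105 + 49 + 133 + 77) gives (3,5) = -14.

-14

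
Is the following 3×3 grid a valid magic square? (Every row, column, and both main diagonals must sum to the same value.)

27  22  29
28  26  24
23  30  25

Row 1: 27 + 22 + 29 = 78.
Row 2: 28 + 26 + 24 = 78.
Row 3: 23 + 30 + 25 = 78.
Column 1: 27 + 28 + 23 = 78.
Column 2: 22 + 26 + 30 = 78.
Column 3: 29 + 24 + 25 = 78.
Main diagonal: 27 + 26 + 25 = 78.
Anti-diagonal: 29 + 26 + 23 = 78.
All lines sum to 78.

Yes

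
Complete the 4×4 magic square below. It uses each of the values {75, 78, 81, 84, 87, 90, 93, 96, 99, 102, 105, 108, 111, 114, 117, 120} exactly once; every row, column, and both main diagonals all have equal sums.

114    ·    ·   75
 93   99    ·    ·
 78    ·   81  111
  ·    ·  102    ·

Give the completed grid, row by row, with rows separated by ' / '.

114 84 117 75 / 93 99 90 108 / 78 120 81 111 / 105 87 102 96

The 16 entries sum to 1560, so each line sums to 1560/4 = 390.
From row 3, 390 − (78 + 81 + 111) gives (3,2) = 120.
Column 1: 114 + 93 + 78 + ? = 390, so (4,1) = 105.
The remaining cell in main diagonal is (4,4) = 390 − 294 = 96.
Anti-diagonal must total 390; the given cells sum to 300, so (2,3) = 90.
Row 2 must total 390; the given cells sum to 282, so (2,4) = 108.
The remaining cell in row 4 is (4,2) = 390 − 303 = 87.
Column 2: 99 + 120 + 87 + ? = 390, so (1,2) = 84.
Column 3 needs 390; the known cells sum to 273, so (1,3) = 117.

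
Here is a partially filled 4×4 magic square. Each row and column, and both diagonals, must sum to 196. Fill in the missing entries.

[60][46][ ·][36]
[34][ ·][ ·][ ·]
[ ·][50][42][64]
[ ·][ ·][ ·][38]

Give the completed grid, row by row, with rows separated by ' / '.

60 46 54 36 / 34 56 48 58 / 40 50 42 64 / 62 44 52 38

Row 1 needs 196; the known cells sum to 142, so (1,3) = 54.
From row 3, 196 − (50 + 42 + 64) gives (3,1) = 40.
Column 1 needs 196; the known cells sum to 134, so (4,1) = 62.
Using column 4: 36 + 64 + 38 + ? → (2,4) = 196 − 138 = 58.
Main diagonal: 60 + 42 + 38 + ? = 196, so (2,2) = 56.
The remaining cell in anti-diagonal is (2,3) = 196 − 148 = 48.
The remaining cell in column 2 is (4,2) = 196 − 152 = 44.
Column 3 needs 196; the known cells sum to 144, so (4,3) = 52.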